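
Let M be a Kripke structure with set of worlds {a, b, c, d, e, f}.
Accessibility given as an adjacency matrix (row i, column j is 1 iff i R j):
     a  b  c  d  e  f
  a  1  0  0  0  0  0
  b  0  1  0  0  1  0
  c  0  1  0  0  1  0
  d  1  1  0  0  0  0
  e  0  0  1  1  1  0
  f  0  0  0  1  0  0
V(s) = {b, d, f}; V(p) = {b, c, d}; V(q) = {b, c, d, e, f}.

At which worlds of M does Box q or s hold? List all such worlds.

Let φ = Box q or s. Evaluate φ at each world:
  a (successors {a}): φ is false.
  b (successors {b, e}): φ is true.
  c (successors {b, e}): φ is true.
  d (successors {a, b}): φ is true.
  e (successors {c, d, e}): φ is true.
  f (successors {d}): φ is true.
For instance, at b:
  At b: Box q is true, s is true, so Box q or s is true.
    At b: Box q requires q at every successor {b, e}.
      At b: q is true.
      At e: q is true.
    So Box q is true at b.
Satisfying worlds: {b, c, d, e, f}

b, c, d, e, f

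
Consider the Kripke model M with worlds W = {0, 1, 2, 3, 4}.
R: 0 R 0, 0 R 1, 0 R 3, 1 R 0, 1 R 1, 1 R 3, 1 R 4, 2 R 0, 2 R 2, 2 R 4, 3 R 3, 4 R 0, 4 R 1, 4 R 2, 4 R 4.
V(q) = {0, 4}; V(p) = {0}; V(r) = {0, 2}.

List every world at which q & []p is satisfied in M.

none

Let φ = q & []p. Evaluate φ at each world:
  0 (successors {0, 1, 3}): φ is false.
  1 (successors {0, 1, 3, 4}): φ is false.
  2 (successors {0, 2, 4}): φ is false.
  3 (successors {3}): φ is false.
  4 (successors {0, 1, 2, 4}): φ is false.
For instance, at 1:
  At 1: q is false, []p is false, so q & []p is false.
    At 1: []p requires p at every successor {0, 1, 3, 4}.
      p fails at 1, so []p is false at 1.
Satisfying worlds: none.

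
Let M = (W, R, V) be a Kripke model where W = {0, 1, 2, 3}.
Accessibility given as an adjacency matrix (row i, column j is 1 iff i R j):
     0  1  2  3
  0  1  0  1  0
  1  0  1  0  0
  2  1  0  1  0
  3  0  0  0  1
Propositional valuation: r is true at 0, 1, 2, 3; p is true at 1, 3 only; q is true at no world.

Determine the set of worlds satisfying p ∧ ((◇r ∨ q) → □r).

Let φ = p ∧ ((◇r ∨ q) → □r). Evaluate φ at each world:
  0 (successors {0, 2}): φ is false.
  1 (successors {1}): φ is true.
  2 (successors {0, 2}): φ is false.
  3 (successors {3}): φ is true.
For instance, at 0:
  At 0: p is false, (◇r ∨ q) → □r is true, so p ∧ ((◇r ∨ q) → □r) is false.
    At 0: ◇r ∨ q is true, □r is true, so (◇r ∨ q) → □r is true.
      At 0: ◇r is true, q is false, so ◇r ∨ q is true.
      At 0: □r requires r at every successor {0, 2}.
        At 0: r is true.
        At 2: r is true.
      So □r is true at 0.
Satisfying worlds: {1, 3}

1, 3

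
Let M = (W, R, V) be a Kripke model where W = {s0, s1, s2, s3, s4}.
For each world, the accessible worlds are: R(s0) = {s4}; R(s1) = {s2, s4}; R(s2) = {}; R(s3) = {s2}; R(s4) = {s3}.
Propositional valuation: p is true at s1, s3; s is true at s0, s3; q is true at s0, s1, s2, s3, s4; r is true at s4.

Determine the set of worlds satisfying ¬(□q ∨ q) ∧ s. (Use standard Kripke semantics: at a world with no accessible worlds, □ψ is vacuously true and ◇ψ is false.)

Recall that □ψ holds at a world iff ψ holds at every accessible world, and ◇ψ holds iff ψ holds at some accessible world.
Let φ = ¬(□q ∨ q) ∧ s. Evaluate φ at each world:
  s0 (successors {s4}): φ is false.
  s1 (successors {s2, s4}): φ is false.
  s2 (successors ∅): φ is false.
  s3 (successors {s2}): φ is false.
  s4 (successors {s3}): φ is false.
For instance, at s3:
  At s3: ¬(□q ∨ q) is false, s is true, so ¬(□q ∨ q) ∧ s is false.
    At s3: □q ∨ q is true, so ¬(□q ∨ q) is false.
      At s3: □q is true, q is true, so □q ∨ q is true.
Satisfying worlds: none.

none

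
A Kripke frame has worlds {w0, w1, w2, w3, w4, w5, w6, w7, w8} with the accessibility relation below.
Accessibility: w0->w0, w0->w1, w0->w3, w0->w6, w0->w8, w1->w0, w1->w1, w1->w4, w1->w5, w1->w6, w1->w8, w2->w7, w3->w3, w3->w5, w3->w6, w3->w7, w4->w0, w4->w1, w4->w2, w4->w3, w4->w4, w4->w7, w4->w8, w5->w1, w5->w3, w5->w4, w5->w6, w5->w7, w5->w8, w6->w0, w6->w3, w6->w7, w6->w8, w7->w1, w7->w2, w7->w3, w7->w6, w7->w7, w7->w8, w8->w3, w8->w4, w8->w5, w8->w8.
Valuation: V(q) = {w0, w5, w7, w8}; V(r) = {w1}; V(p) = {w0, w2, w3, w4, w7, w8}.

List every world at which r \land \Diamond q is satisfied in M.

w1

Let φ = r \land \Diamond q. Evaluate φ at each world:
  w0 (successors {w0, w1, w3, w6, w8}): φ is false.
  w1 (successors {w0, w1, w4, w5, w6, w8}): φ is true.
  w2 (successors {w7}): φ is false.
  w3 (successors {w3, w5, w6, w7}): φ is false.
  w4 (successors {w0, w1, w2, w3, w4, w7, w8}): φ is false.
  w5 (successors {w1, w3, w4, w6, w7, w8}): φ is false.
  w6 (successors {w0, w3, w7, w8}): φ is false.
  w7 (successors {w1, w2, w3, w6, w7, w8}): φ is false.
  w8 (successors {w3, w4, w5, w8}): φ is false.
For instance, at w4:
  At w4: r is false, \Diamond q is true, so r \land \Diamond q is false.
    At w4: \Diamond q requires q at some successor in {w0, w1, w2, w3, w4, w7, w8}.
      q holds at w0, so \Diamond q is true at w4.
Satisfying worlds: {w1}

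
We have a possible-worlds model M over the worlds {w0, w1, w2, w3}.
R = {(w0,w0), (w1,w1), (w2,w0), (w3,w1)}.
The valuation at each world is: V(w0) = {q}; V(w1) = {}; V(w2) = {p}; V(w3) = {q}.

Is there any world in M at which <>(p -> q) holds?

Yes

Recall that <>ψ holds at a world iff ψ holds at some accessible world.
Let φ = <>(p -> q). Evaluate φ at each world:
  w0 (successors {w0}): φ is true.
  w1 (successors {w1}): φ is true.
  w2 (successors {w0}): φ is true.
  w3 (successors {w1}): φ is true.
Detail at w0 (witness):
  At w0: <>(p -> q) requires p -> q at some successor in {w0}.
    p -> q holds at w0, so <>(p -> q) is true at w0.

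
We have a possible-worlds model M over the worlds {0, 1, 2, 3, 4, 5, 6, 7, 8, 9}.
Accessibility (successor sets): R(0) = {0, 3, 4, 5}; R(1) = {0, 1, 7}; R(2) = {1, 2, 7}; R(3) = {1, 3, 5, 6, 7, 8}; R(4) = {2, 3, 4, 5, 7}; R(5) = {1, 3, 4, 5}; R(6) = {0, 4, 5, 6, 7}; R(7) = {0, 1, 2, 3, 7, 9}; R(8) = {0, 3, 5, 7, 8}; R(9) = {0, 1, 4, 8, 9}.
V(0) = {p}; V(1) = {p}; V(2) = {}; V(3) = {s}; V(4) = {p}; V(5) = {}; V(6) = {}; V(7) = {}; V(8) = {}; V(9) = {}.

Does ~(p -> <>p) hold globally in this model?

No

Let φ = ~(p -> <>p). Evaluate φ at each world:
  0 (successors {0, 3, 4, 5}): φ is false.
  1 (successors {0, 1, 7}): φ is false.
  2 (successors {1, 2, 7}): φ is false.
  3 (successors {1, 3, 5, 6, 7, 8}): φ is false.
  4 (successors {2, 3, 4, 5, 7}): φ is false.
  5 (successors {1, 3, 4, 5}): φ is false.
  6 (successors {0, 4, 5, 6, 7}): φ is false.
  7 (successors {0, 1, 2, 3, 7, 9}): φ is false.
  8 (successors {0, 3, 5, 7, 8}): φ is false.
  9 (successors {0, 1, 4, 8, 9}): φ is false.
Detail at 0 (counterexample):
  At 0: p -> <>p is true, so ~(p -> <>p) is false.
    At 0: p is true, <>p is true, so p -> <>p is true.
      At 0: <>p requires p at some successor in {0, 3, 4, 5}.
        p holds at 0, so <>p is true at 0.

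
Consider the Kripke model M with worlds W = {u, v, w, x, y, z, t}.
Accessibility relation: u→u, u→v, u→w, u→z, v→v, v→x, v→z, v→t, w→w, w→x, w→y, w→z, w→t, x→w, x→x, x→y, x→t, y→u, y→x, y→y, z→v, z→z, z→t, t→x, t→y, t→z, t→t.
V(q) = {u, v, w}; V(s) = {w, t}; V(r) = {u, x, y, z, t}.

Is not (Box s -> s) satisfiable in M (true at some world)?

Let φ = not (Box s -> s). Evaluate φ at each world:
  u (successors {u, v, w, z}): φ is false.
  v (successors {v, x, z, t}): φ is false.
  w (successors {w, x, y, z, t}): φ is false.
  x (successors {w, x, y, t}): φ is false.
  y (successors {u, x, y}): φ is false.
  z (successors {v, z, t}): φ is false.
  t (successors {x, y, z, t}): φ is false.
For instance, at u:
  At u: Box s -> s is true, so not (Box s -> s) is false.
    At u: Box s is false, s is false, so Box s -> s is true.
      At u: Box s requires s at every successor {u, v, w, z}.
        s fails at u, so Box s is false at u.

No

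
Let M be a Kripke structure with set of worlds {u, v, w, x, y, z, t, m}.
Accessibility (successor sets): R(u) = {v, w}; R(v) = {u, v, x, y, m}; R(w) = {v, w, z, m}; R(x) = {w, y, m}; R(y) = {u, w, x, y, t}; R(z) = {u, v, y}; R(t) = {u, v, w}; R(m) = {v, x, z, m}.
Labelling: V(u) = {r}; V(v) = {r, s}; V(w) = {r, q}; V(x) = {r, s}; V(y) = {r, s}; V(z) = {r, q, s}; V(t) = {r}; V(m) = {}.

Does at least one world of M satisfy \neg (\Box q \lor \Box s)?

Let φ = \neg (\Box q \lor \Box s). Evaluate φ at each world:
  u (successors {v, w}): φ is true.
  v (successors {u, v, x, y, m}): φ is true.
  w (successors {v, w, z, m}): φ is true.
  x (successors {w, y, m}): φ is true.
  y (successors {u, w, x, y, t}): φ is true.
  z (successors {u, v, y}): φ is true.
  t (successors {u, v, w}): φ is true.
  m (successors {v, x, z, m}): φ is true.
Detail at u (witness):
  At u: \Box q \lor \Box s is false, so \neg (\Box q \lor \Box s) is true.
    At u: \Box q is false, \Box s is false, so \Box q \lor \Box s is false.
      At u: \Box q requires q at every successor {v, w}.
        q fails at v, so \Box q is false at u.
      At u: \Box s requires s at every successor {v, w}.
        s fails at w, so \Box s is false at u.

Yes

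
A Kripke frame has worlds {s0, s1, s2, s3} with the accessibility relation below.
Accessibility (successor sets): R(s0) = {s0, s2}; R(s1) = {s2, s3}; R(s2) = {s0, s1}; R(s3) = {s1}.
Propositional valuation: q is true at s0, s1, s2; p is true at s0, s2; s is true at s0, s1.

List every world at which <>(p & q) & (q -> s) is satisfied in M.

s0, s1

Let φ = <>(p & q) & (q -> s). Evaluate φ at each world:
  s0 (successors {s0, s2}): φ is true.
  s1 (successors {s2, s3}): φ is true.
  s2 (successors {s0, s1}): φ is false.
  s3 (successors {s1}): φ is false.
For instance, at s0:
  At s0: <>(p & q) is true, q -> s is true, so <>(p & q) & (q -> s) is true.
    At s0: <>(p & q) requires p & q at some successor in {s0, s2}.
      p & q holds at s0, so <>(p & q) is true at s0.
Satisfying worlds: {s0, s1}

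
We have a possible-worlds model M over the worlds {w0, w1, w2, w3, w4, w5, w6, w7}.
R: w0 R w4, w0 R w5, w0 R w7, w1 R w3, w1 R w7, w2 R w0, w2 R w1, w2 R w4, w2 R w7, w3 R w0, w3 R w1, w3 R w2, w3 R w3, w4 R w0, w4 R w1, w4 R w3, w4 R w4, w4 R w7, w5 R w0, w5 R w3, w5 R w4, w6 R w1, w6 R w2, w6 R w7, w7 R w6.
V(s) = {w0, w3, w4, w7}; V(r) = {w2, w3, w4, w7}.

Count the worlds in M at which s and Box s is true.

0

Let φ = s and Box s. Evaluate φ at each world:
  w0 (successors {w4, w5, w7}): φ is false.
  w1 (successors {w3, w7}): φ is false.
  w2 (successors {w0, w1, w4, w7}): φ is false.
  w3 (successors {w0, w1, w2, w3}): φ is false.
  w4 (successors {w0, w1, w3, w4, w7}): φ is false.
  w5 (successors {w0, w3, w4}): φ is false.
  w6 (successors {w1, w2, w7}): φ is false.
  w7 (successors {w6}): φ is false.
For instance, at w2:
  At w2: s is false, Box s is false, so s and Box s is false.
    At w2: Box s requires s at every successor {w0, w1, w4, w7}.
      s fails at w1, so Box s is false at w2.
Satisfying worlds: none.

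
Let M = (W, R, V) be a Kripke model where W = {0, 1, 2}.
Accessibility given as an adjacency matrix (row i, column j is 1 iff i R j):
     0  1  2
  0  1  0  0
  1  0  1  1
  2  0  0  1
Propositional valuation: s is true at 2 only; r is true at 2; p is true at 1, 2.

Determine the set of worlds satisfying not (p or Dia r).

Let φ = not (p or Dia r). Evaluate φ at each world:
  0 (successors {0}): φ is true.
  1 (successors {1, 2}): φ is false.
  2 (successors {2}): φ is false.
For instance, at 0:
  At 0: p or Dia r is false, so not (p or Dia r) is true.
    At 0: p is false, Dia r is false, so p or Dia r is false.
      At 0: Dia r requires r at some successor in {0}.
        At 0: r is false.
      So Dia r is false at 0.
Satisfying worlds: {0}

0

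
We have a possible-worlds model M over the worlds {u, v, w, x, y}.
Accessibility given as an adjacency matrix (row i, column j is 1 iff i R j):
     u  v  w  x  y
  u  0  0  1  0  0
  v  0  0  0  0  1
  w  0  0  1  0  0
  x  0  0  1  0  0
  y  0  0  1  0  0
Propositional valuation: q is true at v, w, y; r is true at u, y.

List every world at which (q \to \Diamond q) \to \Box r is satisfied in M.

Let φ = (q \to \Diamond q) \to \Box r. Evaluate φ at each world:
  u (successors {w}): φ is false.
  v (successors {y}): φ is true.
  w (successors {w}): φ is false.
  x (successors {w}): φ is false.
  y (successors {w}): φ is false.
For instance, at v:
  At v: q \to \Diamond q is true, \Box r is true, so (q \to \Diamond q) \to \Box r is true.
    At v: q is true, \Diamond q is true, so q \to \Diamond q is true.
      At v: \Diamond q requires q at some successor in {y}.
        q holds at y, so \Diamond q is true at v.
    At v: \Box r requires r at every successor {y}.
      At y: r is true.
    So \Box r is true at v.
Satisfying worlds: {v}

v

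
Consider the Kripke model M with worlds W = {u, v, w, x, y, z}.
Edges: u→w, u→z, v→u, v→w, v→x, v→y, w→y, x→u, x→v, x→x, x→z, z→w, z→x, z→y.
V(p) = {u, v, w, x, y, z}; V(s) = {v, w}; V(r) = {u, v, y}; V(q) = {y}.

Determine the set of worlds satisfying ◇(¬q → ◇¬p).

Let φ = ◇(¬q → ◇¬p). Evaluate φ at each world:
  u (successors {w, z}): φ is false.
  v (successors {u, w, x, y}): φ is true.
  w (successors {y}): φ is true.
  x (successors {u, v, x, z}): φ is false.
  y (successors ∅): φ is false.
  z (successors {w, x, y}): φ is true.
For instance, at v:
  At v: ◇(¬q → ◇¬p) requires ¬q → ◇¬p at some successor in {u, w, x, y}.
    ¬q → ◇¬p holds at y, so ◇(¬q → ◇¬p) is true at v.
      At y: ¬q is false, ◇¬p is false, so ¬q → ◇¬p is true.
Satisfying worlds: {v, w, z}

v, w, z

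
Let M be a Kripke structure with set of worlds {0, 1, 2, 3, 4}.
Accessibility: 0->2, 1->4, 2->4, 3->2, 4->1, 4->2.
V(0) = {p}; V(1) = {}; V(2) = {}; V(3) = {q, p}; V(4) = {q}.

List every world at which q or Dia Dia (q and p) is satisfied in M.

3, 4

Recall that Dia ψ holds at a world iff ψ holds at some accessible world.
Let φ = q or Dia Dia (q and p). Evaluate φ at each world:
  0 (successors {2}): φ is false.
  1 (successors {4}): φ is false.
  2 (successors {4}): φ is false.
  3 (successors {2}): φ is true.
  4 (successors {1, 2}): φ is true.
For instance, at 4:
  At 4: q is true, Dia Dia (q and p) is false, so q or Dia Dia (q and p) is true.
    At 4: Dia Dia (q and p) requires Dia (q and p) at some successor in {1, 2}.
      At 1: Dia (q and p) is false.
      At 2: Dia (q and p) is false.
    So Dia Dia (q and p) is false at 4.
Satisfying worlds: {3, 4}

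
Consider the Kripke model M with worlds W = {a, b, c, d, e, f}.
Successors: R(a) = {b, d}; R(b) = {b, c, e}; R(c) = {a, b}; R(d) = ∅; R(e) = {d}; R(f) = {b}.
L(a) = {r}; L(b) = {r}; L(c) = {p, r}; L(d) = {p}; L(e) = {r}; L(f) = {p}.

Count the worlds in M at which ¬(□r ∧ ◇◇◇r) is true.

Let φ = ¬(□r ∧ ◇◇◇r). Evaluate φ at each world:
  a (successors {b, d}): φ is true.
  b (successors {b, c, e}): φ is false.
  c (successors {a, b}): φ is false.
  d (successors ∅): φ is true.
  e (successors {d}): φ is true.
  f (successors {b}): φ is false.
For instance, at e:
  At e: □r ∧ ◇◇◇r is false, so ¬(□r ∧ ◇◇◇r) is true.
    At e: □r is false, ◇◇◇r is false, so □r ∧ ◇◇◇r is false.
      At e: □r requires r at every successor {d}.
        r fails at d, so □r is false at e.
      At e: ◇◇◇r requires ◇◇r at some successor in {d}.
        At d: ◇◇r is false.
      So ◇◇◇r is false at e.
Satisfying worlds: {a, d, e}

3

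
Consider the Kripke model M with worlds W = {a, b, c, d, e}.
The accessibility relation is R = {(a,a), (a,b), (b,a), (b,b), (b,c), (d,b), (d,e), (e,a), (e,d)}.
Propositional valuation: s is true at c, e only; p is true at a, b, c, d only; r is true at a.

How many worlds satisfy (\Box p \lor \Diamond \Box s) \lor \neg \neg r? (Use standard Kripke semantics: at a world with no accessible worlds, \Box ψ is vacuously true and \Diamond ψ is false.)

4

Let φ = (\Box p \lor \Diamond \Box s) \lor \neg \neg r. Evaluate φ at each world:
  a (successors {a, b}): φ is true.
  b (successors {a, b, c}): φ is true.
  c (successors ∅): φ is true.
  d (successors {b, e}): φ is false.
  e (successors {a, d}): φ is true.
For instance, at b:
  At b: \Box p \lor \Diamond \Box s is true, \neg \neg r is false, so (\Box p \lor \Diamond \Box s) \lor \neg \neg r is true.
    At b: \Box p is true, \Diamond \Box s is true, so \Box p \lor \Diamond \Box s is true.
      At b: \Box p requires p at every successor {a, b, c}.
        At a: p is true.
        At b: p is true.
        At c: p is true.
      So \Box p is true at b.
      At b: \Diamond \Box s requires \Box s at some successor in {a, b, c}.
        \Box s holds at c, so \Diamond \Box s is true at b.
Satisfying worlds: {a, b, c, e}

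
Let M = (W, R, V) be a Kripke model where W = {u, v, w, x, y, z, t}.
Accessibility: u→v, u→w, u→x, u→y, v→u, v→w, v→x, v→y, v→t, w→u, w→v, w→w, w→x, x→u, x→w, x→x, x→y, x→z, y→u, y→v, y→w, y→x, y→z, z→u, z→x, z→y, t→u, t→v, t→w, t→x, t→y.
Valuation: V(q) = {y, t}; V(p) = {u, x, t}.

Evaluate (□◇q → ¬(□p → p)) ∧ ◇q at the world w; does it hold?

No

Recall that □ψ holds at a world iff ψ holds at every accessible world, and ◇ψ holds iff ψ holds at some accessible world.
At w: □◇q → ¬(□p → p) is true, ◇q is false, so (□◇q → ¬(□p → p)) ∧ ◇q is false.
  At w: □◇q is false, ¬(□p → p) is false, so □◇q → ¬(□p → p) is true.
    At w: □◇q requires ◇q at every successor {u, v, w, x}.
      ◇q fails at w, so □◇q is false at w.
    At w: □p → p is true, so ¬(□p → p) is false.
      At w: □p is false, p is false, so □p → p is true.
  At w: ◇q requires q at some successor in {u, v, w, x}.
    At u: q is false.
    At v: q is false.
    At w: q is false.
    At x: q is false.
  So ◇q is false at w.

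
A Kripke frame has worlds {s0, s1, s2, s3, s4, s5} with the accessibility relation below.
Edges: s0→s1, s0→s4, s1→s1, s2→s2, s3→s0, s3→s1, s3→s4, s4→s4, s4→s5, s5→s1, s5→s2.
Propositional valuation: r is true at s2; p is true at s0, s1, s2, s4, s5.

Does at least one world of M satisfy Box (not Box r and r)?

No

Let φ = Box (not Box r and r). Evaluate φ at each world:
  s0 (successors {s1, s4}): φ is false.
  s1 (successors {s1}): φ is false.
  s2 (successors {s2}): φ is false.
  s3 (successors {s0, s1, s4}): φ is false.
  s4 (successors {s4, s5}): φ is false.
  s5 (successors {s1, s2}): φ is false.
For instance, at s4:
  At s4: Box (not Box r and r) requires not Box r and r at every successor {s4, s5}.
    not Box r and r fails at s4, so Box (not Box r and r) is false at s4.
      At s4: not Box r is true, r is false, so not Box r and r is false.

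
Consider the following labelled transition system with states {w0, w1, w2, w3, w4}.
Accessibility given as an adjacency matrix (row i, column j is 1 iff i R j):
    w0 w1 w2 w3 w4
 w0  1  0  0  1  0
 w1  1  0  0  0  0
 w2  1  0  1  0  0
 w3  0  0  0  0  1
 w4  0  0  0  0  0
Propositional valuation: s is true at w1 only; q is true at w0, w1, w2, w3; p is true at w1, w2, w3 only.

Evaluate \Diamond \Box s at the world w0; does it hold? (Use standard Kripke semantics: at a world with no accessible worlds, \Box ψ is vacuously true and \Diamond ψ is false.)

Recall that \Box ψ holds at a world iff ψ holds at every accessible world, and \Diamond ψ holds iff ψ holds at some accessible world.
At w0: \Diamond \Box s requires \Box s at some successor in {w0, w3}.
  At w0: \Box s is false.
  At w3: \Box s is false.
So \Diamond \Box s is false at w0.

No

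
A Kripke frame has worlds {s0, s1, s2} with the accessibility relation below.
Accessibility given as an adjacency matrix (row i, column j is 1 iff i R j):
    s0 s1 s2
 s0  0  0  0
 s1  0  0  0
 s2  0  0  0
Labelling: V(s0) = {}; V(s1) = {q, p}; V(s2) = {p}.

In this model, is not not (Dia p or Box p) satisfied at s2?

Yes

At s2: not (Dia p or Box p) is false, so not not (Dia p or Box p) is true.
  At s2: Dia p or Box p is true, so not (Dia p or Box p) is false.
    At s2: Dia p is false, Box p is true, so Dia p or Box p is true.
      At s2: no accessible worlds, so Dia p is false.
      At s2: no accessible worlds, so Box p holds vacuously.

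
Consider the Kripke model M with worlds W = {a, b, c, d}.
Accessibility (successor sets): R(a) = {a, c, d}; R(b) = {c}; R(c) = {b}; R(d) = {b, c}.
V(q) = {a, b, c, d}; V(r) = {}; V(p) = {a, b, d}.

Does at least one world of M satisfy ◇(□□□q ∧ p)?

Recall that □ψ holds at a world iff ψ holds at every accessible world, and ◇ψ holds iff ψ holds at some accessible world.
Let φ = ◇(□□□q ∧ p). Evaluate φ at each world:
  a (successors {a, c, d}): φ is true.
  b (successors {c}): φ is false.
  c (successors {b}): φ is true.
  d (successors {b, c}): φ is true.
Detail at a (witness):
  At a: ◇(□□□q ∧ p) requires □□□q ∧ p at some successor in {a, c, d}.
    □□□q ∧ p holds at a, so ◇(□□□q ∧ p) is true at a.
      At a: □□□q is true, p is true, so □□□q ∧ p is true.

Yes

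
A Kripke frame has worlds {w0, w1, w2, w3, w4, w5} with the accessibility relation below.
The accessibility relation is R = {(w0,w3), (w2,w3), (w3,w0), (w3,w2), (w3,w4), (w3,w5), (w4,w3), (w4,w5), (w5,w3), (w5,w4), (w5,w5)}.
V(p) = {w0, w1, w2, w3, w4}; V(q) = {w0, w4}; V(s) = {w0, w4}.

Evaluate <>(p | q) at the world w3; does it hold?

Yes

Recall that <>ψ holds at a world iff ψ holds at some accessible world.
At w3: <>(p | q) requires p | q at some successor in {w0, w2, w4, w5}.
  p | q holds at w0, so <>(p | q) is true at w3.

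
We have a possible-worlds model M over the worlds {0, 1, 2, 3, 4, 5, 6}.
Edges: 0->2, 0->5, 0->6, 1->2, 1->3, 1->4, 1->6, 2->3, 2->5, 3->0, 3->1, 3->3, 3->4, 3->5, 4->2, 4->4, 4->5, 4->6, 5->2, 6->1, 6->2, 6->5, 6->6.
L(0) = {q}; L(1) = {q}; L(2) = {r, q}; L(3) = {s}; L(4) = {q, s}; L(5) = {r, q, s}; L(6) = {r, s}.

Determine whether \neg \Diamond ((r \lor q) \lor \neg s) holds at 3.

No

At 3: \Diamond ((r \lor q) \lor \neg s) is true, so \neg \Diamond ((r \lor q) \lor \neg s) is false.
  At 3: \Diamond ((r \lor q) \lor \neg s) requires (r \lor q) \lor \neg s at some successor in {0, 1, 3, 4, 5}.
    (r \lor q) \lor \neg s holds at 0, so \Diamond ((r \lor q) \lor \neg s) is true at 3.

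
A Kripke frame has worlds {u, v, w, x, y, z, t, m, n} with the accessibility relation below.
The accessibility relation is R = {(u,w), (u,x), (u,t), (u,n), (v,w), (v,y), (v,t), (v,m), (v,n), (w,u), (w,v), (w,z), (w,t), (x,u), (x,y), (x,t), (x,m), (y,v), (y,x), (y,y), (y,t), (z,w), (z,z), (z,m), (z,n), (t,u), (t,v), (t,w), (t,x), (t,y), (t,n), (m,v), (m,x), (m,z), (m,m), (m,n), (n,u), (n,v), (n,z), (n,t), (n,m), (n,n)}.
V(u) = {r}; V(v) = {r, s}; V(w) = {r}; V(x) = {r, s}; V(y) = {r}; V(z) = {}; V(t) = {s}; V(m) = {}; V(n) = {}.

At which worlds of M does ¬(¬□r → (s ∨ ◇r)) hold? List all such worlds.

Let φ = ¬(¬□r → (s ∨ ◇r)). Evaluate φ at each world:
  u (successors {w, x, t, n}): φ is false.
  v (successors {w, y, t, m, n}): φ is false.
  w (successors {u, v, z, t}): φ is false.
  x (successors {u, y, t, m}): φ is false.
  y (successors {v, x, y, t}): φ is false.
  z (successors {w, z, m, n}): φ is false.
  t (successors {u, v, w, x, y, n}): φ is false.
  m (successors {v, x, z, m, n}): φ is false.
  n (successors {u, v, z, t, m, n}): φ is false.
For instance, at x:
  At x: ¬□r → (s ∨ ◇r) is true, so ¬(¬□r → (s ∨ ◇r)) is false.
    At x: ¬□r is true, s ∨ ◇r is true, so ¬□r → (s ∨ ◇r) is true.
      At x: □r is false, so ¬□r is true.
      At x: s is true, ◇r is true, so s ∨ ◇r is true.
Satisfying worlds: none.

none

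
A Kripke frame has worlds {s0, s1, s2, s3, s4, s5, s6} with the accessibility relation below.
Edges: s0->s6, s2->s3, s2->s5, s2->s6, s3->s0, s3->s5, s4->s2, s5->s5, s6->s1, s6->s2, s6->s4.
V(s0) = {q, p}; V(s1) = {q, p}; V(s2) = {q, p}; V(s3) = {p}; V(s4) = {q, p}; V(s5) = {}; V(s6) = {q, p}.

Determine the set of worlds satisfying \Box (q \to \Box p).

Recall that \Box ψ holds at a world iff ψ holds at every accessible world, and \Diamond ψ holds iff ψ holds at some accessible world.
Let φ = \Box (q \to \Box p). Evaluate φ at each world:
  s0 (successors {s6}): φ is true.
  s1 (successors ∅): φ is true.
  s2 (successors {s3, s5, s6}): φ is true.
  s3 (successors {s0, s5}): φ is true.
  s4 (successors {s2}): φ is false.
  s5 (successors {s5}): φ is true.
  s6 (successors {s1, s2, s4}): φ is false.
For instance, at s4:
  At s4: \Box (q \to \Box p) requires q \to \Box p at every successor {s2}.
    q \to \Box p fails at s2, so \Box (q \to \Box p) is false at s4.
      At s2: q is true, \Box p is false, so q \to \Box p is false.
Satisfying worlds: {s0, s1, s2, s3, s5}

s0, s1, s2, s3, s5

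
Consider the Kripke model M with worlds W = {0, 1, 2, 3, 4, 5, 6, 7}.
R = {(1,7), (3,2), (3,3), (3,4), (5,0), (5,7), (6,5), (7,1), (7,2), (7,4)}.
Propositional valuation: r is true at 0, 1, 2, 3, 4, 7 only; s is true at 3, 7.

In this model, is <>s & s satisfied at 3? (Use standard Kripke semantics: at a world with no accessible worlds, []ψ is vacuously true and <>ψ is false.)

Recall that <>ψ holds at a world iff ψ holds at some accessible world.
At 3: <>s is true, s is true, so <>s & s is true.
  At 3: <>s requires s at some successor in {2, 3, 4}.
    s holds at 3, so <>s is true at 3.

Yes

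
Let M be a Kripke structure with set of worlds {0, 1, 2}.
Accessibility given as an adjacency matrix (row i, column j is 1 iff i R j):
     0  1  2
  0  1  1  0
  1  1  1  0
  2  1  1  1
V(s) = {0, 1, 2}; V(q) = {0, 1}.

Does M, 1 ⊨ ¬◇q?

No

At 1: ◇q is true, so ¬◇q is false.
  At 1: ◇q requires q at some successor in {0, 1}.
    q holds at 0, so ◇q is true at 1.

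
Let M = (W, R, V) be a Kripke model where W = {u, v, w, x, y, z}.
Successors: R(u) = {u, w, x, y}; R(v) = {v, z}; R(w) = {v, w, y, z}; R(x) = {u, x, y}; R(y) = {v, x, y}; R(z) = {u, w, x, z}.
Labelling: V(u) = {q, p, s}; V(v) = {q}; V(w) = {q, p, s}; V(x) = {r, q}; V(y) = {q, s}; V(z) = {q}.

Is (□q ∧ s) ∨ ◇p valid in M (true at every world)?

No

Let φ = (□q ∧ s) ∨ ◇p. Evaluate φ at each world:
  u (successors {u, w, x, y}): φ is true.
  v (successors {v, z}): φ is false.
  w (successors {v, w, y, z}): φ is true.
  x (successors {u, x, y}): φ is true.
  y (successors {v, x, y}): φ is true.
  z (successors {u, w, x, z}): φ is true.
Detail at v (counterexample):
  At v: □q ∧ s is false, ◇p is false, so (□q ∧ s) ∨ ◇p is false.
    At v: □q is true, s is false, so □q ∧ s is false.
      At v: □q requires q at every successor {v, z}.
        At v: q is true.
        At z: q is true.
      So □q is true at v.
    At v: ◇p requires p at some successor in {v, z}.
      At v: p is false.
      At z: p is false.
    So ◇p is false at v.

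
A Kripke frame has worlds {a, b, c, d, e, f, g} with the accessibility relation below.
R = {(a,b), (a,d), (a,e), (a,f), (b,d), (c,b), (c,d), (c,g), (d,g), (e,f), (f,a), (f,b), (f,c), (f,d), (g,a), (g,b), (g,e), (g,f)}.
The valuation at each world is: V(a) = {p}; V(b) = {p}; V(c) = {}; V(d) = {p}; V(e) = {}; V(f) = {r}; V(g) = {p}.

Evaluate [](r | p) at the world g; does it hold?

No

At g: [](r | p) requires r | p at every successor {a, b, e, f}.
  r | p fails at e, so [](r | p) is false at g.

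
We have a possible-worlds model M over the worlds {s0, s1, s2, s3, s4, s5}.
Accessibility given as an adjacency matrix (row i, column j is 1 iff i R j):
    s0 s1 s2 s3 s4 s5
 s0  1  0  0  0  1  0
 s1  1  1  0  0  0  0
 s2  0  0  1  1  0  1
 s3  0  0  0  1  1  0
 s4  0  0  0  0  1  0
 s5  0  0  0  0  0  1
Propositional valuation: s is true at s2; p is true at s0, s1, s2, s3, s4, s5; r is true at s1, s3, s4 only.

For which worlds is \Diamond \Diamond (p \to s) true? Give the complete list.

Let φ = \Diamond \Diamond (p \to s). Evaluate φ at each world:
  s0 (successors {s0, s4}): φ is false.
  s1 (successors {s0, s1}): φ is false.
  s2 (successors {s2, s3, s5}): φ is true.
  s3 (successors {s3, s4}): φ is false.
  s4 (successors {s4}): φ is false.
  s5 (successors {s5}): φ is false.
For instance, at s1:
  At s1: \Diamond \Diamond (p \to s) requires \Diamond (p \to s) at some successor in {s0, s1}.
    At s0: \Diamond (p \to s) is false.
    At s1: \Diamond (p \to s) is false.
  So \Diamond \Diamond (p \to s) is false at s1.
Satisfying worlds: {s2}

s2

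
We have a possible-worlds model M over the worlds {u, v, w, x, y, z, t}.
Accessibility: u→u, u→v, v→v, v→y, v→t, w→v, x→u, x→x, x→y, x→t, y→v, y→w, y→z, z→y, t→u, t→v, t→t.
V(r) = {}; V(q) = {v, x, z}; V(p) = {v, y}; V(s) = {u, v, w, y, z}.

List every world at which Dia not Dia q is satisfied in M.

Let φ = Dia not Dia q. Evaluate φ at each world:
  u (successors {u, v}): φ is false.
  v (successors {v, y, t}): φ is false.
  w (successors {v}): φ is false.
  x (successors {u, x, y, t}): φ is false.
  y (successors {v, w, z}): φ is true.
  z (successors {y}): φ is false.
  t (successors {u, v, t}): φ is false.
For instance, at u:
  At u: Dia not Dia q requires not Dia q at some successor in {u, v}.
    At u: not Dia q is false.
    At v: not Dia q is false.
  So Dia not Dia q is false at u.
Satisfying worlds: {y}

y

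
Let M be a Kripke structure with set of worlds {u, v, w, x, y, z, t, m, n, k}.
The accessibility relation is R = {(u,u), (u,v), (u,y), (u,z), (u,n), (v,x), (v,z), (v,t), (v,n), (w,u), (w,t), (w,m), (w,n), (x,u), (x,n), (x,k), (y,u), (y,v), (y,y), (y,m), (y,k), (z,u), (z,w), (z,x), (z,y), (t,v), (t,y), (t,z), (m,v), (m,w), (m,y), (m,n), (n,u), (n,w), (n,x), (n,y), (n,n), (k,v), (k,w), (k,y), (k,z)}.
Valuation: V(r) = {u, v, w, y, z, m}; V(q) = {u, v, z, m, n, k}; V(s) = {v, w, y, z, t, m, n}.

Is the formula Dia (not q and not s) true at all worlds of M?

No

Let φ = Dia (not q and not s). Evaluate φ at each world:
  u (successors {u, v, y, z, n}): φ is false.
  v (successors {x, z, t, n}): φ is true.
  w (successors {u, t, m, n}): φ is false.
  x (successors {u, n, k}): φ is false.
  y (successors {u, v, y, m, k}): φ is false.
  z (successors {u, w, x, y}): φ is true.
  t (successors {v, y, z}): φ is false.
  m (successors {v, w, y, n}): φ is false.
  n (successors {u, w, x, y, n}): φ is true.
  k (successors {v, w, y, z}): φ is false.
Detail at u (counterexample):
  At u: Dia (not q and not s) requires not q and not s at some successor in {u, v, y, z, n}.
    At u: not q and not s is false.
    At v: not q and not s is false.
    At y: not q and not s is false.
    At z: not q and not s is false.
    At n: not q and not s is false.
  So Dia (not q and not s) is false at u.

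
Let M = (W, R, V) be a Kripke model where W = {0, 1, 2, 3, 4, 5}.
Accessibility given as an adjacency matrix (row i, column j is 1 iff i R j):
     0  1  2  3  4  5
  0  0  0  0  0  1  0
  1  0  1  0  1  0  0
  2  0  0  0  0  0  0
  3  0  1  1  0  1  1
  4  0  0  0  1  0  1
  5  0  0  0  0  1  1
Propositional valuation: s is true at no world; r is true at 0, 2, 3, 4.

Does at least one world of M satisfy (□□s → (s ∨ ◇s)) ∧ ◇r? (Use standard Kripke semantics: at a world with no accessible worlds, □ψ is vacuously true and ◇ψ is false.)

Recall that □ψ holds at a world iff ψ holds at every accessible world, and ◇ψ holds iff ψ holds at some accessible world.
Let φ = (□□s → (s ∨ ◇s)) ∧ ◇r. Evaluate φ at each world:
  0 (successors {4}): φ is true.
  1 (successors {1, 3}): φ is true.
  2 (successors ∅): φ is false.
  3 (successors {1, 2, 4, 5}): φ is true.
  4 (successors {3, 5}): φ is true.
  5 (successors {4, 5}): φ is true.
Detail at 0 (witness):
  At 0: □□s → (s ∨ ◇s) is true, ◇r is true, so (□□s → (s ∨ ◇s)) ∧ ◇r is true.
    At 0: □□s is false, s ∨ ◇s is false, so □□s → (s ∨ ◇s) is true.
      At 0: □□s requires □s at every successor {4}.
        □s fails at 4, so □□s is false at 0.
      At 0: s is false, ◇s is false, so s ∨ ◇s is false.
    At 0: ◇r requires r at some successor in {4}.
      r holds at 4, so ◇r is true at 0.

Yes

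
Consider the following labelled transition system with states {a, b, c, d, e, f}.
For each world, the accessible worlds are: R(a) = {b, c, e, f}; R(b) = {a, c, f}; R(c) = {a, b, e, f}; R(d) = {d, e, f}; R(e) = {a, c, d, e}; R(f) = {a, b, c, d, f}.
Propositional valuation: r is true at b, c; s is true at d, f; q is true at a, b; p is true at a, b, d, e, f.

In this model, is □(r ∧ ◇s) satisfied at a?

At a: □(r ∧ ◇s) requires r ∧ ◇s at every successor {b, c, e, f}.
  r ∧ ◇s fails at e, so □(r ∧ ◇s) is false at a.
    At e: r is false, ◇s is true, so r ∧ ◇s is false.
      At e: ◇s requires s at some successor in {a, c, d, e}.
        s holds at d, so ◇s is true at e.

No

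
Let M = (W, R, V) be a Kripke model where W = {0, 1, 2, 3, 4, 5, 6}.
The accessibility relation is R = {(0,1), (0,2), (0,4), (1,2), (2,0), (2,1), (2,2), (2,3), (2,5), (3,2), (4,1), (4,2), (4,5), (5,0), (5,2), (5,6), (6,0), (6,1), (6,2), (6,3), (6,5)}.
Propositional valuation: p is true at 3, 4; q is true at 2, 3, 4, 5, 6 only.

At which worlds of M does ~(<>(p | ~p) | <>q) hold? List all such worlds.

Let φ = ~(<>(p | ~p) | <>q). Evaluate φ at each world:
  0 (successors {1, 2, 4}): φ is false.
  1 (successors {2}): φ is false.
  2 (successors {0, 1, 2, 3, 5}): φ is false.
  3 (successors {2}): φ is false.
  4 (successors {1, 2, 5}): φ is false.
  5 (successors {0, 2, 6}): φ is false.
  6 (successors {0, 1, 2, 3, 5}): φ is false.
For instance, at 1:
  At 1: <>(p | ~p) | <>q is true, so ~(<>(p | ~p) | <>q) is false.
    At 1: <>(p | ~p) is true, <>q is true, so <>(p | ~p) | <>q is true.
      At 1: <>(p | ~p) requires p | ~p at some successor in {2}.
        p | ~p holds at 2, so <>(p | ~p) is true at 1.
      At 1: <>q requires q at some successor in {2}.
        q holds at 2, so <>q is true at 1.
Satisfying worlds: none.

none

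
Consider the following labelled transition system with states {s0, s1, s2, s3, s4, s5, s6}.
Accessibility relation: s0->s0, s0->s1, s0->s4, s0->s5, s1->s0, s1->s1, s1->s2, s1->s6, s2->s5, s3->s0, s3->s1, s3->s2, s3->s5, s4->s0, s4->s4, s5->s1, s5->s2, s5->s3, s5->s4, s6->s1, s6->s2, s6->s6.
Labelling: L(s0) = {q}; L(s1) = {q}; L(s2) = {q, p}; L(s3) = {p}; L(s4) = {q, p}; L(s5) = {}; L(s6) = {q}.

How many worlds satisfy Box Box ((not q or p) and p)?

Let φ = Box Box ((not q or p) and p). Evaluate φ at each world:
  s0 (successors {s0, s1, s4, s5}): φ is false.
  s1 (successors {s0, s1, s2, s6}): φ is false.
  s2 (successors {s5}): φ is false.
  s3 (successors {s0, s1, s2, s5}): φ is false.
  s4 (successors {s0, s4}): φ is false.
  s5 (successors {s1, s2, s3, s4}): φ is false.
  s6 (successors {s1, s2, s6}): φ is false.
For instance, at s1:
  At s1: Box Box ((not q or p) and p) requires Box ((not q or p) and p) at every successor {s0, s1, s2, s6}.
    Box ((not q or p) and p) fails at s0, so Box Box ((not q or p) and p) is false at s1.
      At s0: Box ((not q or p) and p) requires (not q or p) and p at every successor {s0, s1, s4, s5}.
        (not q or p) and p fails at s0, so Box ((not q or p) and p) is false at s0.
Satisfying worlds: none.

0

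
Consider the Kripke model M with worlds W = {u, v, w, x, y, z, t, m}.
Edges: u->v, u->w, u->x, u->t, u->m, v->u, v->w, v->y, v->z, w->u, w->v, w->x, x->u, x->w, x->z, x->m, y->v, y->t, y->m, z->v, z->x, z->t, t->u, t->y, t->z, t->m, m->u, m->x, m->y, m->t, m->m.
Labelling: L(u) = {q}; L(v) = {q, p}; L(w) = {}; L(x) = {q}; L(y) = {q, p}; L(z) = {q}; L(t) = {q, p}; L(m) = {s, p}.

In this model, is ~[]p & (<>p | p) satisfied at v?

At v: ~[]p is true, <>p | p is true, so ~[]p & (<>p | p) is true.
  At v: []p is false, so ~[]p is true.
    At v: []p requires p at every successor {u, w, y, z}.
      p fails at u, so []p is false at v.
  At v: <>p is true, p is true, so <>p | p is true.
    At v: <>p requires p at some successor in {u, w, y, z}.
      p holds at y, so <>p is true at v.

Yes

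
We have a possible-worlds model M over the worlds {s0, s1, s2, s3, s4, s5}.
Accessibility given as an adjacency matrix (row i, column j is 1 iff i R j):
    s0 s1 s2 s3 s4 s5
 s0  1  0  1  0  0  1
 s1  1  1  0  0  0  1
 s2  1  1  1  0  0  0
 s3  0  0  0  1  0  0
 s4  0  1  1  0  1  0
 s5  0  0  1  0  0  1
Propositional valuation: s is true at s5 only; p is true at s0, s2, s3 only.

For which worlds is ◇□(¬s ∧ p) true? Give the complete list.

s3

Let φ = ◇□(¬s ∧ p). Evaluate φ at each world:
  s0 (successors {s0, s2, s5}): φ is false.
  s1 (successors {s0, s1, s5}): φ is false.
  s2 (successors {s0, s1, s2}): φ is false.
  s3 (successors {s3}): φ is true.
  s4 (successors {s1, s2, s4}): φ is false.
  s5 (successors {s2, s5}): φ is false.
For instance, at s3:
  At s3: ◇□(¬s ∧ p) requires □(¬s ∧ p) at some successor in {s3}.
    □(¬s ∧ p) holds at s3, so ◇□(¬s ∧ p) is true at s3.
      At s3: □(¬s ∧ p) requires ¬s ∧ p at every successor {s3}.
        At s3: ¬s ∧ p is true.
      So □(¬s ∧ p) is true at s3.
Satisfying worlds: {s3}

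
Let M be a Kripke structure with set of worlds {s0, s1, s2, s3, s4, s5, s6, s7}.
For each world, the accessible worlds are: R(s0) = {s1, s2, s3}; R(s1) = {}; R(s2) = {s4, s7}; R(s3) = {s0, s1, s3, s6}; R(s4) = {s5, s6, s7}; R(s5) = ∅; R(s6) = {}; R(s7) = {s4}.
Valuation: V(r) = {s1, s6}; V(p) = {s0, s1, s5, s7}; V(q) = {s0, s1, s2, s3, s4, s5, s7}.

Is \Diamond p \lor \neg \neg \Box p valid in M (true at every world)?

No

Let φ = \Diamond p \lor \neg \neg \Box p. Evaluate φ at each world:
  s0 (successors {s1, s2, s3}): φ is true.
  s1 (successors ∅): φ is true.
  s2 (successors {s4, s7}): φ is true.
  s3 (successors {s0, s1, s3, s6}): φ is true.
  s4 (successors {s5, s6, s7}): φ is true.
  s5 (successors ∅): φ is true.
  s6 (successors ∅): φ is true.
  s7 (successors {s4}): φ is false.
Detail at s7 (counterexample):
  At s7: \Diamond p is false, \neg \neg \Box p is false, so \Diamond p \lor \neg \neg \Box p is false.
    At s7: \Diamond p requires p at some successor in {s4}.
      At s4: p is false.
    So \Diamond p is false at s7.
    At s7: \neg \Box p is true, so \neg \neg \Box p is false.
      At s7: \Box p is false, so \neg \Box p is true.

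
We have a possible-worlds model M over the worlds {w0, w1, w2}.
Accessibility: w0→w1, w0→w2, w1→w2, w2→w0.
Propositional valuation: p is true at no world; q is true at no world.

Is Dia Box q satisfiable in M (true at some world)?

Recall that Box ψ holds at a world iff ψ holds at every accessible world, and Dia ψ holds iff ψ holds at some accessible world.
Let φ = Dia Box q. Evaluate φ at each world:
  w0 (successors {w1, w2}): φ is false.
  w1 (successors {w2}): φ is false.
  w2 (successors {w0}): φ is false.
For instance, at w0:
  At w0: Dia Box q requires Box q at some successor in {w1, w2}.
    At w1: Box q is false.
    At w2: Box q is false.
  So Dia Box q is false at w0.

No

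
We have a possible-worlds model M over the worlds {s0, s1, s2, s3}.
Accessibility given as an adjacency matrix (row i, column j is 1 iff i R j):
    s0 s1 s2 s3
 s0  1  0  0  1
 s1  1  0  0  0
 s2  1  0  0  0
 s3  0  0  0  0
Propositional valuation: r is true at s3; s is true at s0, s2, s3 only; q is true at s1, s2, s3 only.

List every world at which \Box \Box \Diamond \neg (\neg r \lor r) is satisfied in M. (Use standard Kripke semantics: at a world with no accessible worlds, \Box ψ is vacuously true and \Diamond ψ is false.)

s3

Let φ = \Box \Box \Diamond \neg (\neg r \lor r). Evaluate φ at each world:
  s0 (successors {s0, s3}): φ is false.
  s1 (successors {s0}): φ is false.
  s2 (successors {s0}): φ is false.
  s3 (successors ∅): φ is true.
For instance, at s2:
  At s2: \Box \Box \Diamond \neg (\neg r \lor r) requires \Box \Diamond \neg (\neg r \lor r) at every successor {s0}.
    \Box \Diamond \neg (\neg r \lor r) fails at s0, so \Box \Box \Diamond \neg (\neg r \lor r) is false at s2.
      At s0: \Box \Diamond \neg (\neg r \lor r) requires \Diamond \neg (\neg r \lor r) at every successor {s0, s3}.
        \Diamond \neg (\neg r \lor r) fails at s0, so \Box \Diamond \neg (\neg r \lor r) is false at s0.
Satisfying worlds: {s3}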